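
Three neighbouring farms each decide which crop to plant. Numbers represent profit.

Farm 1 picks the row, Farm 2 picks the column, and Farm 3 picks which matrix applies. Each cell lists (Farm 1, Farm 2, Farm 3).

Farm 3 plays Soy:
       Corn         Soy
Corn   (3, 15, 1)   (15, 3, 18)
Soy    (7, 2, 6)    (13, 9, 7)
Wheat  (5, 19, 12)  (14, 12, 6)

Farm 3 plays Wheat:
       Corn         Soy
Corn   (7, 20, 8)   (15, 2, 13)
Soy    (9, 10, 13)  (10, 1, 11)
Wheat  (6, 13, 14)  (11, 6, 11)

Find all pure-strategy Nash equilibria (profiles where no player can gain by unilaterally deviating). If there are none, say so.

(Corn, Corn, Soy): Farm 1 can switch to Soy (3 → 7). Not NE.
(Corn, Corn, Wheat): Farm 1 can switch to Soy (7 → 9). Not NE.
(Corn, Soy, Soy): Farm 2 can switch to Corn (3 → 15). Not NE.
(Corn, Soy, Wheat): Farm 2 can switch to Corn (2 → 20). Not NE.
(Soy, Corn, Soy): Farm 2 can switch to Soy (2 → 9). Not NE.
(Soy, Corn, Wheat): Farm 1 gets 9, best alternative 7; Farm 2 gets 10, best alternative 1; Farm 3 gets 13, best alternative 6. No profitable deviation — NE.
(Soy, Soy, Soy): Farm 1 can switch to Corn (13 → 15). Not NE.
(Soy, Soy, Wheat): Farm 1 can switch to Corn (10 → 15). Not NE.
(Wheat, Corn, Soy): Farm 1 can switch to Soy (5 → 7). Not NE.
(Wheat, Corn, Wheat): Farm 1 can switch to Corn (6 → 7). Not NE.
(Wheat, Soy, Soy): Farm 1 can switch to Corn (14 → 15). Not NE.
(Wheat, Soy, Wheat): Farm 1 can switch to Corn (11 → 15). Not NE.

(Soy, Corn, Wheat)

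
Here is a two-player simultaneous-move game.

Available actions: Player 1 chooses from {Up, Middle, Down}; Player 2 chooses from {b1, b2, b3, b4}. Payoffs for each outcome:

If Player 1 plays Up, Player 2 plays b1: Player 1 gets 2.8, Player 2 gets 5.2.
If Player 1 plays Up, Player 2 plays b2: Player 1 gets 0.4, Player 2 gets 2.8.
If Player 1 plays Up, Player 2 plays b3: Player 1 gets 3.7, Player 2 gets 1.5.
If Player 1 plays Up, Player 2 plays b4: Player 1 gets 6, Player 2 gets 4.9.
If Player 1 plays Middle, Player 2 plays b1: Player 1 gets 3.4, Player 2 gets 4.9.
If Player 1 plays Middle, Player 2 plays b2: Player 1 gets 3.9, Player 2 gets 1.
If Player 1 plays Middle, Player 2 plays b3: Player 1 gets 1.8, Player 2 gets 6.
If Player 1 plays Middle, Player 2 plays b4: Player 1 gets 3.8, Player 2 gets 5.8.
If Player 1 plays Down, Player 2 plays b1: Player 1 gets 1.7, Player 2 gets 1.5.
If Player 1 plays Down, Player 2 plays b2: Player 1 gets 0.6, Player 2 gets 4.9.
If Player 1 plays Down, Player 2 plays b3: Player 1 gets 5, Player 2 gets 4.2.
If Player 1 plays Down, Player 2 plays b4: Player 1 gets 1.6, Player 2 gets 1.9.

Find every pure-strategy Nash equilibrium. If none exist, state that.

This game has no pure Nash equilibrium.

Player 1 against b1: payoffs 2.8, 3.4, 1.7 → best response Middle.
Player 1 against b2: payoffs 0.4, 3.9, 0.6 → best response Middle.
Player 1 against b3: payoffs 3.7, 1.8, 5 → best response Down.
Player 1 against b4: payoffs 6, 3.8, 1.6 → best response Up.
Player 2 against Up: payoffs 5.2, 2.8, 1.5, 4.9 → best response b1.
Player 2 against Middle: payoffs 4.9, 1, 6, 5.8 → best response b3.
Player 2 against Down: payoffs 1.5, 4.9, 4.2, 1.9 → best response b2.
No profile is a mutual best response for all players.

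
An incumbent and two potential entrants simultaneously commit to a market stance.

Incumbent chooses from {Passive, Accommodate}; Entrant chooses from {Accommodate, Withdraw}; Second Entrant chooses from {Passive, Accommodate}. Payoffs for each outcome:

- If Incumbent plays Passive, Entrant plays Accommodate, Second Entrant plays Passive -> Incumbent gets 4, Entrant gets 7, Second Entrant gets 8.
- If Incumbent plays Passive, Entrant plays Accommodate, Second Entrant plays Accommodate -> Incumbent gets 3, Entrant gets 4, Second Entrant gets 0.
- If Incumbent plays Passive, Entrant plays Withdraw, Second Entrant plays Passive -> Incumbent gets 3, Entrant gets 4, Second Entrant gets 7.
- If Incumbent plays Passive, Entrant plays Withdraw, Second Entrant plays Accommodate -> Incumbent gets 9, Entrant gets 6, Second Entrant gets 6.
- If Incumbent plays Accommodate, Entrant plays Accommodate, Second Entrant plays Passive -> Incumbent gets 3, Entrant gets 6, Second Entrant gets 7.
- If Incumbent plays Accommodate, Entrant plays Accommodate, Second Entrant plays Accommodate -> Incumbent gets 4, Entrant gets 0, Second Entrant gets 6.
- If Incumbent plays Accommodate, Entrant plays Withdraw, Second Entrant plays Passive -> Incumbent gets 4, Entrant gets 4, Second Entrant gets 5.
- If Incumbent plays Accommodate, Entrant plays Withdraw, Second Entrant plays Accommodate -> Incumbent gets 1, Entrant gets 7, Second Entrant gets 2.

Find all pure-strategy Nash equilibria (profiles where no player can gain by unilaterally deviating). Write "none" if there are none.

Incumbent against (Accommodate, Passive): payoffs 4, 3 → best response Passive.
Incumbent against (Accommodate, Accommodate): payoffs 3, 4 → best response Accommodate.
Incumbent against (Withdraw, Passive): payoffs 3, 4 → best response Accommodate.
Incumbent against (Withdraw, Accommodate): payoffs 9, 1 → best response Passive.
Entrant against (Passive, Passive): payoffs 7, 4 → best response Accommodate.
Entrant against (Passive, Accommodate): payoffs 4, 6 → best response Withdraw.
Entrant against (Accommodate, Passive): payoffs 6, 4 → best response Accommodate.
Entrant against (Accommodate, Accommodate): payoffs 0, 7 → best response Withdraw.
Second Entrant against (Passive, Accommodate): payoffs 8, 0 → best response Passive.
Second Entrant against (Passive, Withdraw): payoffs 7, 6 → best response Passive.
Second Entrant against (Accommodate, Accommodate): payoffs 7, 6 → best response Passive.
Second Entrant against (Accommodate, Withdraw): payoffs 5, 2 → best response Passive.
Mutual best responses: (Passive, Accommodate, Passive).

Pure NE: (Passive, Accommodate, Passive)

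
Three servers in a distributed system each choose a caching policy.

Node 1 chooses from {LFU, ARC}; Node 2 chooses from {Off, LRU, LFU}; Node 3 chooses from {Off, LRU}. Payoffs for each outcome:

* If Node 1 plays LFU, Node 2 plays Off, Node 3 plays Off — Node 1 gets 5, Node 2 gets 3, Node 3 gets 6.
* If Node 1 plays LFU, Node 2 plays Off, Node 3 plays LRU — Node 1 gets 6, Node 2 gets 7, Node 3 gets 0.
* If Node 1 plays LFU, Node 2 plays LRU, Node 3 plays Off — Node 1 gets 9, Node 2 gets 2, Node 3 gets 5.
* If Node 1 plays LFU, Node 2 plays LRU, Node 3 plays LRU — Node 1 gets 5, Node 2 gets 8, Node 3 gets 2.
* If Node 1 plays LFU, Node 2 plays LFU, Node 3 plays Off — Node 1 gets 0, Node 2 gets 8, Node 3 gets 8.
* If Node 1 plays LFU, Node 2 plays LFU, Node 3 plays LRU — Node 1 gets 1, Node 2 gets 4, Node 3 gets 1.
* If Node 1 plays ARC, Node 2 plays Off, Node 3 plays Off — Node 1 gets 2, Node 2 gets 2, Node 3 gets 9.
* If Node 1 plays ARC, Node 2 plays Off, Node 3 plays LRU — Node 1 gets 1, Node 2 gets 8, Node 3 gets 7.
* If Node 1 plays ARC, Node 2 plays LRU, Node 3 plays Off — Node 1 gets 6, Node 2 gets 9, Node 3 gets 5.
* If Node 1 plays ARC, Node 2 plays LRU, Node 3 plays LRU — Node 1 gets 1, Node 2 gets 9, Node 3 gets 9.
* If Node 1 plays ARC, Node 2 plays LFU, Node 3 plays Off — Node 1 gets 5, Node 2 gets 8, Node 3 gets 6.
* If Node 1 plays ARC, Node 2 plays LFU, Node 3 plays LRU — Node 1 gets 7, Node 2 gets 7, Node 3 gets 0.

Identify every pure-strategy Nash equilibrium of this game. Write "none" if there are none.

Node 1 against (Off, Off): payoffs 5, 2 → best response LFU.
Node 1 against (Off, LRU): payoffs 6, 1 → best response LFU.
Node 1 against (LRU, Off): payoffs 9, 6 → best response LFU.
Node 1 against (LRU, LRU): payoffs 5, 1 → best response LFU.
Node 1 against (LFU, Off): payoffs 0, 5 → best response ARC.
Node 1 against (LFU, LRU): payoffs 1, 7 → best response ARC.
Node 2 against (LFU, Off): payoffs 3, 2, 8 → best response LFU.
Node 2 against (LFU, LRU): payoffs 7, 8, 4 → best response LRU.
Node 2 against (ARC, Off): payoffs 2, 9, 8 → best response LRU.
Node 2 against (ARC, LRU): payoffs 8, 9, 7 → best response LRU.
Node 3 against (LFU, Off): payoffs 6, 0 → best response Off.
Node 3 against (LFU, LRU): payoffs 5, 2 → best response Off.
Node 3 against (LFU, LFU): payoffs 8, 1 → best response Off.
Node 3 against (ARC, Off): payoffs 9, 7 → best response Off.
Node 3 against (ARC, LRU): payoffs 5, 9 → best response LRU.
Node 3 against (ARC, LFU): payoffs 6, 0 → best response Off.
No profile is a mutual best response for all players.

There is no pure-strategy Nash equilibrium.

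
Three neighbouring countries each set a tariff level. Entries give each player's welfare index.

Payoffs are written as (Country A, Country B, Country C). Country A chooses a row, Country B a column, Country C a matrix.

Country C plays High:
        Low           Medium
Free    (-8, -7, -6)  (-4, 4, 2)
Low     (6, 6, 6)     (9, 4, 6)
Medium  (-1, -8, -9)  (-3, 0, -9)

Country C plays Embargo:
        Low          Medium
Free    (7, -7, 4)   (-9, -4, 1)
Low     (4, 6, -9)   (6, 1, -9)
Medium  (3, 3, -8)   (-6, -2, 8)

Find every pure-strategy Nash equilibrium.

For each player, find the best response to each opponent profile; mutual best responses are the pure NE.
Country A against (Low, High): payoffs -8, 6, -1 → best response Low.
Country A against (Low, Embargo): payoffs 7, 4, 3 → best response Free.
Country A against (Medium, High): payoffs -4, 9, -3 → best response Low.
Country A against (Medium, Embargo): payoffs -9, 6, -6 → best response Low.
Country B against (Free, High): payoffs -7, 4 → best response Medium.
Country B against (Free, Embargo): payoffs -7, -4 → best response Medium.
Country B against (Low, High): payoffs 6, 4 → best response Low.
Country B against (Low, Embargo): payoffs 6, 1 → best response Low.
Country B against (Medium, High): payoffs -8, 0 → best response Medium.
Country B against (Medium, Embargo): payoffs 3, -2 → best response Low.
Country C against (Free, Low): payoffs -6, 4 → best response Embargo.
Country C against (Free, Medium): payoffs 2, 1 → best response High.
Country C against (Low, Low): payoffs 6, -9 → best response High.
Country C against (Low, Medium): payoffs 6, -9 → best response High.
Country C against (Medium, Low): payoffs -9, -8 → best response Embargo.
Country C against (Medium, Medium): payoffs -9, 8 → best response Embargo.
Mutual best responses: (Low, Low, High).

The unique pure-strategy Nash equilibrium is (Low, Low, High).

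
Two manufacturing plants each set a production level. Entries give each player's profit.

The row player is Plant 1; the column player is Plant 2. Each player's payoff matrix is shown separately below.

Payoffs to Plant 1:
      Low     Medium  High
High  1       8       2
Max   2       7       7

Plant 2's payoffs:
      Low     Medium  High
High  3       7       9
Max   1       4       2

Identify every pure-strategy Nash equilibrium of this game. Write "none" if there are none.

Plant 1 against Low: payoffs 1, 2 → best response Max.
Plant 1 against Medium: payoffs 8, 7 → best response High.
Plant 1 against High: payoffs 2, 7 → best response Max.
Plant 2 against High: payoffs 3, 7, 9 → best response High.
Plant 2 against Max: payoffs 1, 4, 2 → best response Medium.
No profile is a mutual best response for all players.

none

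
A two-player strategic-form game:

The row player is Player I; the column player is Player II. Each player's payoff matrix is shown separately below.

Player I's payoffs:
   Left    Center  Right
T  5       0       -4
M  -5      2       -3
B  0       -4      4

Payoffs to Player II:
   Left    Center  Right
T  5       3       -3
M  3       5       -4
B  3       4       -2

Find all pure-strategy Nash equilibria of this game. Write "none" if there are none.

(T, Left), (M, Center)

Player I against Left: payoffs 5, -5, 0 → best response T.
Player I against Center: payoffs 0, 2, -4 → best response M.
Player I against Right: payoffs -4, -3, 4 → best response B.
Player II against T: payoffs 5, 3, -3 → best response Left.
Player II against M: payoffs 3, 5, -4 → best response Center.
Player II against B: payoffs 3, 4, -2 → best response Center.
Mutual best responses: (T, Left); (M, Center).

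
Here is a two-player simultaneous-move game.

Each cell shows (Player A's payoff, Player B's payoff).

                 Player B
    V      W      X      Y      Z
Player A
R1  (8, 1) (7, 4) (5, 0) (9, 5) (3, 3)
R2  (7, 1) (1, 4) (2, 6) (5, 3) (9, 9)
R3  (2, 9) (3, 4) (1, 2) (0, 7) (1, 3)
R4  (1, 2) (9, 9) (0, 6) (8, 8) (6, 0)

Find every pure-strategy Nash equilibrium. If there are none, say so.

(R1, V): Player B can switch to W (1 → 4). Not NE.
(R1, W): Player A can switch to R4 (7 → 9). Not NE.
(R1, X): Player B can switch to V (0 → 1). Not NE.
(R1, Y): Player A gets 9, best alternative 8; Player B gets 5, best alternative 4. No profitable deviation — NE.
(R1, Z): Player A can switch to R2 (3 → 9). Not NE.
(R2, V): Player A can switch to R1 (7 → 8). Not NE.
(R2, W): Player A can switch to R1 (1 → 7). Not NE.
(R2, X): Player A can switch to R1 (2 → 5). Not NE.
(R2, Y): Player A can switch to R1 (5 → 9). Not NE.
(R2, Z): Player A gets 9, best alternative 6; Player B gets 9, best alternative 6. No profitable deviation — NE.
(R4, W): Player A gets 9, best alternative 7; Player B gets 9, best alternative 8. No profitable deviation — NE.
(The remaining 9 profiles each have a profitable deviation by the same check.)

Pure-strategy Nash equilibria: (R1, Y); (R2, Z); (R4, W)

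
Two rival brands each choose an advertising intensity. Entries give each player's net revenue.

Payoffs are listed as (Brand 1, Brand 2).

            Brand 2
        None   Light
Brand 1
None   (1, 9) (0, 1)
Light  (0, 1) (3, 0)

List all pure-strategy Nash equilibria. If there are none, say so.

Check each profile: it is a Nash equilibrium iff no player can strictly gain by switching unilaterally.
(None, None): Brand 1 gets 1, best alternative 0; Brand 2 gets 9, best alternative 1. No profitable deviation — NE.
(None, Light): Brand 1 can switch to Light (0 → 3). Not NE.
(Light, None): Brand 1 can switch to None (0 → 1). Not NE.
(Light, Light): Brand 2 can switch to None (0 → 1). Not NE.

The unique pure-strategy Nash equilibrium is (None, None).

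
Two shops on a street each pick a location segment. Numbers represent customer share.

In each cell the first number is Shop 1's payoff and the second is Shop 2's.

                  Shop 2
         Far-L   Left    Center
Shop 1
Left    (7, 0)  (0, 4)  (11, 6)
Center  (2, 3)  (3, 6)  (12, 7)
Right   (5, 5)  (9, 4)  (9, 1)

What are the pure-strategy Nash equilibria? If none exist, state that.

(Left, Far-L): Shop 2 can switch to Left (0 → 4). Not NE.
(Left, Left): Shop 1 can switch to Center (0 → 3). Not NE.
(Left, Center): Shop 1 can switch to Center (11 → 12). Not NE.
(Center, Far-L): Shop 1 can switch to Left (2 → 7). Not NE.
(Center, Left): Shop 1 can switch to Right (3 → 9). Not NE.
(Center, Center): Shop 1 gets 12, best alternative 11; Shop 2 gets 7, best alternative 6. No profitable deviation — NE.
(Right, Far-L): Shop 1 can switch to Left (5 → 7). Not NE.
(Right, Left): Shop 2 can switch to Far-L (4 → 5). Not NE.
(Right, Center): Shop 1 can switch to Left (9 → 11). Not NE.

The unique pure-strategy Nash equilibrium is (Center, Center).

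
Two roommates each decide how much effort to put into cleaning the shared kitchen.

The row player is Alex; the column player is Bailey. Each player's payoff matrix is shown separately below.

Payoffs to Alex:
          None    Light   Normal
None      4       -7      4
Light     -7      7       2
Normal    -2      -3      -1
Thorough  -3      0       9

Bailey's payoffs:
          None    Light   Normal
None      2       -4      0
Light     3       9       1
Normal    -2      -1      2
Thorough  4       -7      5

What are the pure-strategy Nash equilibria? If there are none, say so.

(None, None); (Light, Light); (Thorough, Normal)

(None, None): Alex gets 4, best alternative -2; Bailey gets 2, best alternative 0. No profitable deviation — NE.
(None, Light): Alex can switch to Light (-7 → 7). Not NE.
(None, Normal): Alex can switch to Thorough (4 → 9). Not NE.
(Light, None): Alex can switch to None (-7 → 4). Not NE.
(Light, Light): Alex gets 7, best alternative 0; Bailey gets 9, best alternative 3. No profitable deviation — NE.
(Light, Normal): Alex can switch to None (2 → 4). Not NE.
(Normal, None): Alex can switch to None (-2 → 4). Not NE.
(Normal, Light): Alex can switch to Light (-3 → 7). Not NE.
(Normal, Normal): Alex can switch to None (-1 → 4). Not NE.
(Thorough, None): Alex can switch to None (-3 → 4). Not NE.
(Thorough, Normal): Alex gets 9, best alternative 4; Bailey gets 5, best alternative 4. No profitable deviation — NE.
(The remaining 1 profile has a profitable deviation by the same check.)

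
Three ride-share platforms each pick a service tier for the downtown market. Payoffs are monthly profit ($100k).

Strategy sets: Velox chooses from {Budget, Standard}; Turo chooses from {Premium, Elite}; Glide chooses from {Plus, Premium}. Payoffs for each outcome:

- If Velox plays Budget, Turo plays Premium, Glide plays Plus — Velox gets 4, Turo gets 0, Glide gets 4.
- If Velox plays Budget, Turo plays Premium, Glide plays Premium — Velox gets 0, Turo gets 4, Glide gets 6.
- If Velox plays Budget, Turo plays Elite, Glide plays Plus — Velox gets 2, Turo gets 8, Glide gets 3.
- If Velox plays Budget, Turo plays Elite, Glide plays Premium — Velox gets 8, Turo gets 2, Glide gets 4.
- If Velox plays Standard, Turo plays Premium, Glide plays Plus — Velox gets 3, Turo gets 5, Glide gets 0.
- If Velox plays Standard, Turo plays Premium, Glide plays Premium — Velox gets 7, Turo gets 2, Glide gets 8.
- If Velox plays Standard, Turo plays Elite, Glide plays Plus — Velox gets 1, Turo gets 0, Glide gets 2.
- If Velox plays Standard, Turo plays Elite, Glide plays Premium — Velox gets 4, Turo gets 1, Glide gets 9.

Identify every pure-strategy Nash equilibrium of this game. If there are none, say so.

Check each profile: it is a Nash equilibrium iff no player can strictly gain by switching unilaterally.
(Budget, Premium, Plus): Turo can switch to Elite (0 → 8). Not NE.
(Budget, Premium, Premium): Velox can switch to Standard (0 → 7). Not NE.
(Budget, Elite, Plus): Glide can switch to Premium (3 → 4). Not NE.
(Budget, Elite, Premium): Turo can switch to Premium (2 → 4). Not NE.
(Standard, Premium, Plus): Velox can switch to Budget (3 → 4). Not NE.
(Standard, Premium, Premium): Velox gets 7, best alternative 0; Turo gets 2, best alternative 1; Glide gets 8, best alternative 0. No profitable deviation — NE.
(Standard, Elite, Plus): Velox can switch to Budget (1 → 2). Not NE.
(The remaining 1 profile has a profitable deviation by the same check.)

Pure NE: (Standard, Premium, Premium)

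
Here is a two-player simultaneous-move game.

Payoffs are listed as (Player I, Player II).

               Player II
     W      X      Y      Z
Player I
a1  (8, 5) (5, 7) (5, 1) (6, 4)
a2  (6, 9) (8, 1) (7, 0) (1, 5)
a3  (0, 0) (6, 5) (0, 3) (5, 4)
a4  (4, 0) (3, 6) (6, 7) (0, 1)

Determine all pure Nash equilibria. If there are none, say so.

none

(a1, W): Player II can switch to X (5 → 7). Not NE.
(a1, X): Player I can switch to a2 (5 → 8). Not NE.
(a1, Y): Player I can switch to a2 (5 → 7). Not NE.
(a1, Z): Player II can switch to W (4 → 5). Not NE.
(a2, W): Player I can switch to a1 (6 → 8). Not NE.
(a2, X): Player II can switch to W (1 → 9). Not NE.
(a2, Y): Player II can switch to W (0 → 9). Not NE.
(a2, Z): Player I can switch to a1 (1 → 6). Not NE.
(The remaining 8 profiles each have a profitable deviation by the same check.)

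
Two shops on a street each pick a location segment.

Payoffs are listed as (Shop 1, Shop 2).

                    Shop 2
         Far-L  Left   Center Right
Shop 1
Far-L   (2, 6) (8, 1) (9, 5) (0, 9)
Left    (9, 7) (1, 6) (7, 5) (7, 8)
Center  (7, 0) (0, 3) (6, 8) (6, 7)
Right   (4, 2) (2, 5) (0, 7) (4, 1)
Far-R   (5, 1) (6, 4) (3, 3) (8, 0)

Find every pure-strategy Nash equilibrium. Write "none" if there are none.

No pure-strategy Nash equilibrium.

Shop 1 against Far-L: payoffs 2, 9, 7, 4, 5 → best response Left.
Shop 1 against Left: payoffs 8, 1, 0, 2, 6 → best response Far-L.
Shop 1 against Center: payoffs 9, 7, 6, 0, 3 → best response Far-L.
Shop 1 against Right: payoffs 0, 7, 6, 4, 8 → best response Far-R.
Shop 2 against Far-L: payoffs 6, 1, 5, 9 → best response Right.
Shop 2 against Left: payoffs 7, 6, 5, 8 → best response Right.
Shop 2 against Center: payoffs 0, 3, 8, 7 → best response Center.
Shop 2 against Right: payoffs 2, 5, 7, 1 → best response Center.
Shop 2 against Far-R: payoffs 1, 4, 3, 0 → best response Left.
No profile is a mutual best response for all players.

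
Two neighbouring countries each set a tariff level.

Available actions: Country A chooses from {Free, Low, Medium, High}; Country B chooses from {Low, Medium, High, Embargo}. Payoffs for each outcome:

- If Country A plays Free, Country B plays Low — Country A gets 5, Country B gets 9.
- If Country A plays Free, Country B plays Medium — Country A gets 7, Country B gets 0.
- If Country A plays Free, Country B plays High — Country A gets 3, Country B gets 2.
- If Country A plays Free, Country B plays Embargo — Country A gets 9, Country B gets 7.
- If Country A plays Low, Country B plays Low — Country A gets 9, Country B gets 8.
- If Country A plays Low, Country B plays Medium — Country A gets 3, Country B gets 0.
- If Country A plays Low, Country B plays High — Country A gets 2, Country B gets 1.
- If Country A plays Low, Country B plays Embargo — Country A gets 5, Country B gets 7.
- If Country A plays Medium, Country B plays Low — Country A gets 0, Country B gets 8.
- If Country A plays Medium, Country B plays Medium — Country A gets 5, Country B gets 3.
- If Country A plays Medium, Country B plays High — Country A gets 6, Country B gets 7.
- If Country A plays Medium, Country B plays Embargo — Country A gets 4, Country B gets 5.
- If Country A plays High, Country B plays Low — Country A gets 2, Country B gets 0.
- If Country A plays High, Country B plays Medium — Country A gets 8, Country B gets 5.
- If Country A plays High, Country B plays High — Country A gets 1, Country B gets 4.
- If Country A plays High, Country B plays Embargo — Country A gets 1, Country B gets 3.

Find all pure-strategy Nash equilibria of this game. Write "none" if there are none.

For each player, find the best response to each opponent profile; mutual best responses are the pure NE.
Country A against Low: payoffs 5, 9, 0, 2 → best response Low.
Country A against Medium: payoffs 7, 3, 5, 8 → best response High.
Country A against High: payoffs 3, 2, 6, 1 → best response Medium.
Country A against Embargo: payoffs 9, 5, 4, 1 → best response Free.
Country B against Free: payoffs 9, 0, 2, 7 → best response Low.
Country B against Low: payoffs 8, 0, 1, 7 → best response Low.
Country B against Medium: payoffs 8, 3, 7, 5 → best response Low.
Country B against High: payoffs 0, 5, 4, 3 → best response Medium.
Mutual best responses: (Low, Low); (High, Medium).

The pure Nash equilibria are (Low, Low) and (High, Medium).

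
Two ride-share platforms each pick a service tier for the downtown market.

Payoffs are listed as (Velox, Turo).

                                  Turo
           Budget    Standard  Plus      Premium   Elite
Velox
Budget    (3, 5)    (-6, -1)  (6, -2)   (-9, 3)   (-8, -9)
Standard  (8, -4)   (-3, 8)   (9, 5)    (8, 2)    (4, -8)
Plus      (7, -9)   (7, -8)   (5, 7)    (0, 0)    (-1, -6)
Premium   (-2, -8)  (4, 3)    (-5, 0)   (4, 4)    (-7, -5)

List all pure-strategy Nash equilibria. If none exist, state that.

Velox against Budget: payoffs 3, 8, 7, -2 → best response Standard.
Velox against Standard: payoffs -6, -3, 7, 4 → best response Plus.
Velox against Plus: payoffs 6, 9, 5, -5 → best response Standard.
Velox against Premium: payoffs -9, 8, 0, 4 → best response Standard.
Velox against Elite: payoffs -8, 4, -1, -7 → best response Standard.
Turo against Budget: payoffs 5, -1, -2, 3, -9 → best response Budget.
Turo against Standard: payoffs -4, 8, 5, 2, -8 → best response Standard.
Turo against Plus: payoffs -9, -8, 7, 0, -6 → best response Plus.
Turo against Premium: payoffs -8, 3, 0, 4, -5 → best response Premium.
No profile is a mutual best response for all players.

No pure-strategy Nash equilibrium.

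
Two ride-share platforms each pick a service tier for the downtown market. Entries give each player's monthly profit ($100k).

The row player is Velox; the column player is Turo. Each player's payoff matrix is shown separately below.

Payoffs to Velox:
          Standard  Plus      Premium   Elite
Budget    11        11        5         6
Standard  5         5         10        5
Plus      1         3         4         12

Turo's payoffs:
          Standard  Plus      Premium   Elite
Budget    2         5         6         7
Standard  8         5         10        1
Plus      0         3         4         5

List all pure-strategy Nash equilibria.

For each player, find the best response to each opponent profile; mutual best responses are the pure NE.
Velox against Standard: payoffs 11, 5, 1 → best response Budget.
Velox against Plus: payoffs 11, 5, 3 → best response Budget.
Velox against Premium: payoffs 5, 10, 4 → best response Standard.
Velox against Elite: payoffs 6, 5, 12 → best response Plus.
Turo against Budget: payoffs 2, 5, 6, 7 → best response Elite.
Turo against Standard: payoffs 8, 5, 10, 1 → best response Premium.
Turo against Plus: payoffs 0, 3, 4, 5 → best response Elite.
Mutual best responses: (Standard, Premium); (Plus, Elite).

(Standard, Premium); (Plus, Elite)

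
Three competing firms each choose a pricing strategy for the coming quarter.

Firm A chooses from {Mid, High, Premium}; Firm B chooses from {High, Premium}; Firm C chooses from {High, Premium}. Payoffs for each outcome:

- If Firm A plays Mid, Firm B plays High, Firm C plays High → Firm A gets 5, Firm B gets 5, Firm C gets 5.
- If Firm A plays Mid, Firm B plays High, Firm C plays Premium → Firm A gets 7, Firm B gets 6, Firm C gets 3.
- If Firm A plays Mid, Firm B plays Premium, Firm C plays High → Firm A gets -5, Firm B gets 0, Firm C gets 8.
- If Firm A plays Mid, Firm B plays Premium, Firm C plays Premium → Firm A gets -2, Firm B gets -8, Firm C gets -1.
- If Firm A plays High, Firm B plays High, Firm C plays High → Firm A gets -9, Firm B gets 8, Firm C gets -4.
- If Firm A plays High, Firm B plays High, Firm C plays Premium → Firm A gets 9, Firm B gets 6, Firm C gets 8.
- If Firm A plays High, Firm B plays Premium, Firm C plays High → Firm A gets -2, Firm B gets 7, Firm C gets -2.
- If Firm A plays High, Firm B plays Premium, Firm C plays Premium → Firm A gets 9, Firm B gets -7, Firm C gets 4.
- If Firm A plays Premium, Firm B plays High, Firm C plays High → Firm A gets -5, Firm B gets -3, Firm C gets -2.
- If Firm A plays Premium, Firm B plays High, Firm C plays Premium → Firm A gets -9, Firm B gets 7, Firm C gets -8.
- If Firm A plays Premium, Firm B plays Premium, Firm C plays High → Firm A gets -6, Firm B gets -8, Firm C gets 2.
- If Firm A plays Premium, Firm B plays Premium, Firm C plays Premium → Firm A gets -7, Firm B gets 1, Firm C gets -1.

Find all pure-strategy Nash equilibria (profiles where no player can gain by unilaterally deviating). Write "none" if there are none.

Firm A against (High, High): payoffs 5, -9, -5 → best response Mid.
Firm A against (High, Premium): payoffs 7, 9, -9 → best response High.
Firm A against (Premium, High): payoffs -5, -2, -6 → best response High.
Firm A against (Premium, Premium): payoffs -2, 9, -7 → best response High.
Firm B against (Mid, High): payoffs 5, 0 → best response High.
Firm B against (Mid, Premium): payoffs 6, -8 → best response High.
Firm B against (High, High): payoffs 8, 7 → best response High.
Firm B against (High, Premium): payoffs 6, -7 → best response High.
Firm B against (Premium, High): payoffs -3, -8 → best response High.
Firm B against (Premium, Premium): payoffs 7, 1 → best response High.
Firm C against (Mid, High): payoffs 5, 3 → best response High.
Firm C against (Mid, Premium): payoffs 8, -1 → best response High.
Firm C against (High, High): payoffs -4, 8 → best response Premium.
Firm C against (High, Premium): payoffs -2, 4 → best response Premium.
Firm C against (Premium, High): payoffs -2, -8 → best response High.
Firm C against (Premium, Premium): payoffs 2, -1 → best response High.
Mutual best responses: (Mid, High, High); (High, High, Premium).

(Mid, High, High); (High, High, Premium)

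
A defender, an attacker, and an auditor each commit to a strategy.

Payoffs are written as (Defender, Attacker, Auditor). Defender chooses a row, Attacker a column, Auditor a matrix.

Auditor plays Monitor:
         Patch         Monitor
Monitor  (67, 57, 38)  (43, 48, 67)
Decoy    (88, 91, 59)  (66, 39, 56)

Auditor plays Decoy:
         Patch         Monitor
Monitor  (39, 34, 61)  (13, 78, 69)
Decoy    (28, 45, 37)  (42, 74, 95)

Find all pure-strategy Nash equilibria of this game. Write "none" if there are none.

(Decoy, Patch, Monitor), (Decoy, Monitor, Decoy)

Defender against (Patch, Monitor): payoffs 67, 88 → best response Decoy.
Defender against (Patch, Decoy): payoffs 39, 28 → best response Monitor.
Defender against (Monitor, Monitor): payoffs 43, 66 → best response Decoy.
Defender against (Monitor, Decoy): payoffs 13, 42 → best response Decoy.
Attacker against (Monitor, Monitor): payoffs 57, 48 → best response Patch.
Attacker against (Monitor, Decoy): payoffs 34, 78 → best response Monitor.
Attacker against (Decoy, Monitor): payoffs 91, 39 → best response Patch.
Attacker against (Decoy, Decoy): payoffs 45, 74 → best response Monitor.
Auditor against (Monitor, Patch): payoffs 38, 61 → best response Decoy.
Auditor against (Monitor, Monitor): payoffs 67, 69 → best response Decoy.
Auditor against (Decoy, Patch): payoffs 59, 37 → best response Monitor.
Auditor against (Decoy, Monitor): payoffs 56, 95 → best response Decoy.
Mutual best responses: (Decoy, Patch, Monitor); (Decoy, Monitor, Decoy).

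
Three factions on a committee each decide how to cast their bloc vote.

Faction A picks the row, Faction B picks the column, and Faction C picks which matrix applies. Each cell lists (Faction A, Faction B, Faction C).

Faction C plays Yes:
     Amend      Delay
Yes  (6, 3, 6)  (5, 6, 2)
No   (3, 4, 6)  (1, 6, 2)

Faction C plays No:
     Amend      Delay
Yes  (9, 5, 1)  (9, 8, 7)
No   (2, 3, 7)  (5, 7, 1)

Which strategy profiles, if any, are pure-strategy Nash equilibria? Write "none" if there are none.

Pure NE: (Yes, Delay, No)

Check each profile: it is a Nash equilibrium iff no player can strictly gain by switching unilaterally.
(Yes, Amend, Yes): Faction B can switch to Delay (3 → 6). Not NE.
(Yes, Amend, No): Faction B can switch to Delay (5 → 8). Not NE.
(Yes, Delay, Yes): Faction C can switch to No (2 → 7). Not NE.
(Yes, Delay, No): Faction A gets 9, best alternative 5; Faction B gets 8, best alternative 5; Faction C gets 7, best alternative 2. No profitable deviation — NE.
(No, Amend, Yes): Faction A can switch to Yes (3 → 6). Not NE.
(No, Amend, No): Faction A can switch to Yes (2 → 9). Not NE.
(No, Delay, Yes): Faction A can switch to Yes (1 → 5). Not NE.
(No, Delay, No): Faction A can switch to Yes (5 → 9). Not NE.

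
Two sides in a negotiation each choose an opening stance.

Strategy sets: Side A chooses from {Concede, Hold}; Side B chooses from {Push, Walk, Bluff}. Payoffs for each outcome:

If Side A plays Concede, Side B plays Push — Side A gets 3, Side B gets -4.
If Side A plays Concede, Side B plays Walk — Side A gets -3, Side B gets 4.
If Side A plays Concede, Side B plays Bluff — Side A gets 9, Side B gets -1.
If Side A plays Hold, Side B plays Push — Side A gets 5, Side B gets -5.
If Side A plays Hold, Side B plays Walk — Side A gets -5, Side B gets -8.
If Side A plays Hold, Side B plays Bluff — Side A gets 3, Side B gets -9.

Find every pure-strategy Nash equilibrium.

(Concede, Walk), (Hold, Push)

Side A against Push: payoffs 3, 5 → best response Hold.
Side A against Walk: payoffs -3, -5 → best response Concede.
Side A against Bluff: payoffs 9, 3 → best response Concede.
Side B against Concede: payoffs -4, 4, -1 → best response Walk.
Side B against Hold: payoffs -5, -8, -9 → best response Push.
Mutual best responses: (Concede, Walk); (Hold, Push).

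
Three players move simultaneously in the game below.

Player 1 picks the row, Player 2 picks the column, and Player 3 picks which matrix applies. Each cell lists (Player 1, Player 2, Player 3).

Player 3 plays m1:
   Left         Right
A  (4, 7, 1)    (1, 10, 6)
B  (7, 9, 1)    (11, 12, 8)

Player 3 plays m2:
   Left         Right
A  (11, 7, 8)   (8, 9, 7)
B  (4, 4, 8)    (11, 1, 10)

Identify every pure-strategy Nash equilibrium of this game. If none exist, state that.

For each player, find the best response to each opponent profile; mutual best responses are the pure NE.
Player 1 against (Left, m1): payoffs 4, 7 → best response B.
Player 1 against (Left, m2): payoffs 11, 4 → best response A.
Player 1 against (Right, m1): payoffs 1, 11 → best response B.
Player 1 against (Right, m2): payoffs 8, 11 → best response B.
Player 2 against (A, m1): payoffs 7, 10 → best response Right.
Player 2 against (A, m2): payoffs 7, 9 → best response Right.
Player 2 against (B, m1): payoffs 9, 12 → best response Right.
Player 2 against (B, m2): payoffs 4, 1 → best response Left.
Player 3 against (A, Left): payoffs 1, 8 → best response m2.
Player 3 against (A, Right): payoffs 6, 7 → best response m2.
Player 3 against (B, Left): payoffs 1, 8 → best response m2.
Player 3 against (B, Right): payoffs 8, 10 → best response m2.
No profile is a mutual best response for all players.

none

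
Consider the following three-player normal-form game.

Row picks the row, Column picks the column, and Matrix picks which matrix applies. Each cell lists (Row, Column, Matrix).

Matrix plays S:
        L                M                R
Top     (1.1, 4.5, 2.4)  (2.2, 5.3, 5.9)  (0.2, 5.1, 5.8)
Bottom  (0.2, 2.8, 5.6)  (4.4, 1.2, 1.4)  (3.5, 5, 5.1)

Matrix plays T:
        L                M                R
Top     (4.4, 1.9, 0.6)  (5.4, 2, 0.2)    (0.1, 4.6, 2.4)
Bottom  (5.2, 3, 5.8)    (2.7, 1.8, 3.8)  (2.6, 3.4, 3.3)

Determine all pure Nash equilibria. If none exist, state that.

(Bottom, R, S)

Row against (L, S): payoffs 1.1, 0.2 → best response Top.
Row against (L, T): payoffs 4.4, 5.2 → best response Bottom.
Row against (M, S): payoffs 2.2, 4.4 → best response Bottom.
Row against (M, T): payoffs 5.4, 2.7 → best response Top.
Row against (R, S): payoffs 0.2, 3.5 → best response Bottom.
Row against (R, T): payoffs 0.1, 2.6 → best response Bottom.
Column against (Top, S): payoffs 4.5, 5.3, 5.1 → best response M.
Column against (Top, T): payoffs 1.9, 2, 4.6 → best response R.
Column against (Bottom, S): payoffs 2.8, 1.2, 5 → best response R.
Column against (Bottom, T): payoffs 3, 1.8, 3.4 → best response R.
Matrix against (Top, L): payoffs 2.4, 0.6 → best response S.
Matrix against (Top, M): payoffs 5.9, 0.2 → best response S.
Matrix against (Top, R): payoffs 5.8, 2.4 → best response S.
Matrix against (Bottom, L): payoffs 5.6, 5.8 → best response T.
Matrix against (Bottom, M): payoffs 1.4, 3.8 → best response T.
Matrix against (Bottom, R): payoffs 5.1, 3.3 → best response S.
Mutual best responses: (Bottom, R, S).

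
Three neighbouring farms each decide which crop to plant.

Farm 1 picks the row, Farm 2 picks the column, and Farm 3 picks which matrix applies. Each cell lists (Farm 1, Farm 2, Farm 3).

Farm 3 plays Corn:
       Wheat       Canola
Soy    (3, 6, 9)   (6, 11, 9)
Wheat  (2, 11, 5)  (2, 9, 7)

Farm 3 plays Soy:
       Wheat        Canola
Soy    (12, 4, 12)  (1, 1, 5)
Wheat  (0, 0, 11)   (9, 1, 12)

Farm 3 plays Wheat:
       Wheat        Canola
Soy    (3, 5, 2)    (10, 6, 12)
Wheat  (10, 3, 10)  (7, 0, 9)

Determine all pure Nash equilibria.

Farm 1 against (Wheat, Corn): payoffs 3, 2 → best response Soy.
Farm 1 against (Wheat, Soy): payoffs 12, 0 → best response Soy.
Farm 1 against (Wheat, Wheat): payoffs 3, 10 → best response Wheat.
Farm 1 against (Canola, Corn): payoffs 6, 2 → best response Soy.
Farm 1 against (Canola, Soy): payoffs 1, 9 → best response Wheat.
Farm 1 against (Canola, Wheat): payoffs 10, 7 → best response Soy.
Farm 2 against (Soy, Corn): payoffs 6, 11 → best response Canola.
Farm 2 against (Soy, Soy): payoffs 4, 1 → best response Wheat.
Farm 2 against (Soy, Wheat): payoffs 5, 6 → best response Canola.
Farm 2 against (Wheat, Corn): payoffs 11, 9 → best response Wheat.
Farm 2 against (Wheat, Soy): payoffs 0, 1 → best response Canola.
Farm 2 against (Wheat, Wheat): payoffs 3, 0 → best response Wheat.
Farm 3 against (Soy, Wheat): payoffs 9, 12, 2 → best response Soy.
Farm 3 against (Soy, Canola): payoffs 9, 5, 12 → best response Wheat.
Farm 3 against (Wheat, Wheat): payoffs 5, 11, 10 → best response Soy.
Farm 3 against (Wheat, Canola): payoffs 7, 12, 9 → best response Soy.
Mutual best responses: (Soy, Wheat, Soy); (Soy, Canola, Wheat); (Wheat, Canola, Soy).

The pure Nash equilibria are (Soy, Wheat, Soy); (Soy, Canola, Wheat); (Wheat, Canola, Soy).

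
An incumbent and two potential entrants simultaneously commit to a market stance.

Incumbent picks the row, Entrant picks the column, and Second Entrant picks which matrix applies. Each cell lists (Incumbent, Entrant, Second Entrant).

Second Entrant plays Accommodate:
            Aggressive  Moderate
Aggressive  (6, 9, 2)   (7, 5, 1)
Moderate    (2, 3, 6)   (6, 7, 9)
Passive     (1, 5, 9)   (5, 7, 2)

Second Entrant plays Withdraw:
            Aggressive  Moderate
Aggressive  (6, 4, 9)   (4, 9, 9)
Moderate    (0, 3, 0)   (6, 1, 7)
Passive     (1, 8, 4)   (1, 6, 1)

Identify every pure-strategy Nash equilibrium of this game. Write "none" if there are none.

none

(Aggressive, Aggressive, Accommodate): Second Entrant can switch to Withdraw (2 → 9). Not NE.
(Aggressive, Aggressive, Withdraw): Entrant can switch to Moderate (4 → 9). Not NE.
(Aggressive, Moderate, Accommodate): Entrant can switch to Aggressive (5 → 9). Not NE.
(Aggressive, Moderate, Withdraw): Incumbent can switch to Moderate (4 → 6). Not NE.
(Moderate, Aggressive, Accommodate): Incumbent can switch to Aggressive (2 → 6). Not NE.
(Moderate, Aggressive, Withdraw): Incumbent can switch to Aggressive (0 → 6). Not NE.
(The remaining 6 profiles each have a profitable deviation by the same check.)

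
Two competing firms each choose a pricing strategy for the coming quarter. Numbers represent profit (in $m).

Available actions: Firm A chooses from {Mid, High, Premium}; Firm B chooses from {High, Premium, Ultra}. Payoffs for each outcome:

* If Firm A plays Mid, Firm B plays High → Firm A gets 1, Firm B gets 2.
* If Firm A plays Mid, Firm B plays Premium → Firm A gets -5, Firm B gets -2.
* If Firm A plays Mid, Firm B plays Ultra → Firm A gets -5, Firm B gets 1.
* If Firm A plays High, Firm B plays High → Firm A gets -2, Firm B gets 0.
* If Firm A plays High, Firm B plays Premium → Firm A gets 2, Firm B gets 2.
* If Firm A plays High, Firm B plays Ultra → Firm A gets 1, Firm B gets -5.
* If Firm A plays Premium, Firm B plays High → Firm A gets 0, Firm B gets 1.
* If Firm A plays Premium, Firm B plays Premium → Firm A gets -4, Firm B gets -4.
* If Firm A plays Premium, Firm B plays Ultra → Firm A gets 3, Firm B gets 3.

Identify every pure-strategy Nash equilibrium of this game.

(Mid, High): Firm A gets 1, best alternative 0; Firm B gets 2, best alternative 1. No profitable deviation — NE.
(Mid, Premium): Firm A can switch to High (-5 → 2). Not NE.
(Mid, Ultra): Firm A can switch to High (-5 → 1). Not NE.
(High, High): Firm A can switch to Mid (-2 → 1). Not NE.
(High, Premium): Firm A gets 2, best alternative -4; Firm B gets 2, best alternative 0. No profitable deviation — NE.
(High, Ultra): Firm A can switch to Premium (1 → 3). Not NE.
(Premium, High): Firm A can switch to Mid (0 → 1). Not NE.
(Premium, Premium): Firm A can switch to High (-4 → 2). Not NE.
(Premium, Ultra): Firm A gets 3, best alternative 1; Firm B gets 3, best alternative 1. No profitable deviation — NE.

The pure Nash equilibria are (Mid, High) and (High, Premium) and (Premium, Ultra).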